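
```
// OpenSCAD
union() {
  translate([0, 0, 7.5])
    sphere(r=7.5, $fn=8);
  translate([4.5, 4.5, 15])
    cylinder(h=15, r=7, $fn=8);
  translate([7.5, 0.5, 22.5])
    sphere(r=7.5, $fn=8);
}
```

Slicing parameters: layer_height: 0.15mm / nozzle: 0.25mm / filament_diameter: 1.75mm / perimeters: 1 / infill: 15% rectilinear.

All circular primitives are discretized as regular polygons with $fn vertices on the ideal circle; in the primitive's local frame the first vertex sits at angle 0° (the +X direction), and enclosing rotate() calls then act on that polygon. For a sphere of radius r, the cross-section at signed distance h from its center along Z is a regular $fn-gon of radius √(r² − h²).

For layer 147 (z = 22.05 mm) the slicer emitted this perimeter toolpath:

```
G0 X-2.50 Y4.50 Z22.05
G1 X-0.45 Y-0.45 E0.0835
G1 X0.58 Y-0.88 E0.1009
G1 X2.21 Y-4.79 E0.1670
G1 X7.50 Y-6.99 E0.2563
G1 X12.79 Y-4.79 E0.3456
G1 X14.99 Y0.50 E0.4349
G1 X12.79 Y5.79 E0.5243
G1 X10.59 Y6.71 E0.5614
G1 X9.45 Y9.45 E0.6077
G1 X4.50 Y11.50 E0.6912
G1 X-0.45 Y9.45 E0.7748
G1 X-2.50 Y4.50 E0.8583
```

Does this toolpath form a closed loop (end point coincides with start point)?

yes

Start point (G0): (-2.50, 4.50). End point (last G1): the path returns to the start — closed.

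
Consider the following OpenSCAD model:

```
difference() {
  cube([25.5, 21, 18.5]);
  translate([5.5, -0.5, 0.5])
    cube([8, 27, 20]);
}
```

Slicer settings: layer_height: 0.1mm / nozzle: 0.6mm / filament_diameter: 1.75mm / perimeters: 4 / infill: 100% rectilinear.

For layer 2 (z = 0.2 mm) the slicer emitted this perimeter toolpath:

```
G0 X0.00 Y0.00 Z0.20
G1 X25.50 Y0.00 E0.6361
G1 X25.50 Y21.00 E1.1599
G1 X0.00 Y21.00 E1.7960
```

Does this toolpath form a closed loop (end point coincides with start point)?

Start point (G0): (0.00, 0.00). End point (last G1): the path does not return to the start — open.

no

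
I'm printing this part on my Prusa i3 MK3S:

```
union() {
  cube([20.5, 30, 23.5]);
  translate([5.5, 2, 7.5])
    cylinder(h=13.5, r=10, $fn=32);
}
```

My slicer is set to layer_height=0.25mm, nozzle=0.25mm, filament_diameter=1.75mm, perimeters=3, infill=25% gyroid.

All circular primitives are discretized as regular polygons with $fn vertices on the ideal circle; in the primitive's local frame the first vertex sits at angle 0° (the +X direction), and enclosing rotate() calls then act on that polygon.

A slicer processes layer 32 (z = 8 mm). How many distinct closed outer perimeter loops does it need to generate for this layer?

At z = 8 mm: the 20.5×30 cube contributes its full rectangle; the r=10 cylinder at (5.5, 2) gives a regular 32-gon of circumradius 10 (constant along its height); Taking the union: the regions partially overlap (shared area 160.74 mm²), so overlapping operands fuse into one piece — 1 connected region. The result has 1 disconnected region.

1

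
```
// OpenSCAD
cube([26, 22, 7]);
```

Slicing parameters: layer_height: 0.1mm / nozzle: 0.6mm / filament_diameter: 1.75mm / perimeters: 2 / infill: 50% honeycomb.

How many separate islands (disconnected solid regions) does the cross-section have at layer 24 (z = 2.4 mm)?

At z = 2.4 mm: the 26×22 cube contributes its full rectangle. Overall, the cross-section is a single solid region. Island count = 1.

1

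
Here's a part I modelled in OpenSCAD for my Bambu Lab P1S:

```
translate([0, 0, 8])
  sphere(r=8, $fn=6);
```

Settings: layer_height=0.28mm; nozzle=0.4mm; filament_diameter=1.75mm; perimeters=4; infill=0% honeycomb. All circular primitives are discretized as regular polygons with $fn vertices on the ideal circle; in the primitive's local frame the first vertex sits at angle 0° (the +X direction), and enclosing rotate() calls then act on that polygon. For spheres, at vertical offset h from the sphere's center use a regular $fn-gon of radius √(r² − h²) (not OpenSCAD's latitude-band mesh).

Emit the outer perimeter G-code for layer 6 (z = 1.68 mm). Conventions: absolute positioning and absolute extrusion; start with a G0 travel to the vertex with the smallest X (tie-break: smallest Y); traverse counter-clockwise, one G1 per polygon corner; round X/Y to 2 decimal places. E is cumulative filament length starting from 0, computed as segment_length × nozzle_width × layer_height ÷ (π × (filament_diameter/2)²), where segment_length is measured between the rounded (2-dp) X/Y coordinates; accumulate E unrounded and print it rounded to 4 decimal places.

G0 X-4.90 Y0.00 Z1.68
G1 X-2.45 Y-4.25 E0.2284
G1 X2.45 Y-4.25 E0.4566
G1 X4.90 Y0.00 E0.6850
G1 X2.45 Y4.25 E0.9134
G1 X-2.45 Y4.25 E1.1416
G1 X-4.90 Y0.00 E1.3700

At z = 1.68 mm: the sphere: section is a regular 6-gon, circumradius = √(r²−h²) = √(8²−6.32²) = 4.905. The outline is a single polygon with 6 vertices. Extrusion per mm of travel: 0.4 × 0.28 / (π × 0.875²) = 0.046564. Accumulating E over each segment gives final E = 1.3700.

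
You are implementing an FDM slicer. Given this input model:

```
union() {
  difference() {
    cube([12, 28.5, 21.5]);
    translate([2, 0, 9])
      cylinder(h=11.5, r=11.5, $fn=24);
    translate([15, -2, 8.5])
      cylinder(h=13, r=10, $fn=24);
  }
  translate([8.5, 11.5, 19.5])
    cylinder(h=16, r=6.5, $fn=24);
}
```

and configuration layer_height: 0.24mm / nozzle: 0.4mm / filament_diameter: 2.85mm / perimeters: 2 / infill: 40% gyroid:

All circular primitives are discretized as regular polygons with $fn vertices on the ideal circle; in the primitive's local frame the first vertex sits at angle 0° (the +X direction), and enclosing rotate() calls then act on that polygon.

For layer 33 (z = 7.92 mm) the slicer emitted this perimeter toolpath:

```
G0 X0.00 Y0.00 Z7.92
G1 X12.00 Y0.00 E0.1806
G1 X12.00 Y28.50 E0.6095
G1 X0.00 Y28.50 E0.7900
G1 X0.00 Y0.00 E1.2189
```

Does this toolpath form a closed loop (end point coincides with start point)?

Start point (G0): (0.00, 0.00). End point (last G1): the path returns to the start — closed.

yes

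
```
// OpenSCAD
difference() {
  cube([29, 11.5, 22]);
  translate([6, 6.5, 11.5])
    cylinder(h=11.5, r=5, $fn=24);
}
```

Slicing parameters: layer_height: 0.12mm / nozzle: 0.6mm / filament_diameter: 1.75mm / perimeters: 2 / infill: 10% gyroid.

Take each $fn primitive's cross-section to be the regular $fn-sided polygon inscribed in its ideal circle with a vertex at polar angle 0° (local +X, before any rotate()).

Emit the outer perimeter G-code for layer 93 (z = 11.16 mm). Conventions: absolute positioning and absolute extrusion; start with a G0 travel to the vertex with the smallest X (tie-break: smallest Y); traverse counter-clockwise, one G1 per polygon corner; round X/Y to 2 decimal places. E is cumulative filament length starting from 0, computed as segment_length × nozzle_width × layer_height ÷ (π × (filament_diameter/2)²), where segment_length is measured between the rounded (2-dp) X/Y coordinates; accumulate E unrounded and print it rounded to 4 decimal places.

At z = 11.16 mm: the cube is present — its section is the full 29×11.5 rectangle; the cylinder at (6, 6.5) does not reach this height (z outside [11.5, 23]); After the difference (first − rest): none of the subtracted shapes is present at this height, so the 29×11.5 cube is unchanged — 1 connected region. The outline is a single polygon with 4 vertices. Extrusion per mm of travel: 0.6 × 0.12 / (π × 0.875²) = 0.029934. Accumulating E over each segment gives final E = 2.4247.

G0 X0.00 Y0.00 Z11.16
G1 X29.00 Y0.00 E0.8681
G1 X29.00 Y11.50 E1.2123
G1 X0.00 Y11.50 E2.0804
G1 X0.00 Y0.00 E2.4247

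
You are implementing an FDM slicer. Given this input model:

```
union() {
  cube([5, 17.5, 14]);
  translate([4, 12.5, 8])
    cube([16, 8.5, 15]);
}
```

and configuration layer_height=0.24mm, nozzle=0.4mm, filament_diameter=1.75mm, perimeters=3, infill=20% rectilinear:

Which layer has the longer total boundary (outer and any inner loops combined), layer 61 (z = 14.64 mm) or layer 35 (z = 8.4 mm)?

layer 35 (z = 8.4 mm)

Layer 61 (z = 14.64): the cube is not intersected at this z (z outside [0, 14]); the 16×8.5 cube at (4, 12.5) contributes its full rectangle (perimeter 49.00 mm); Combining (union): only the 16×8.5 cube at (4, 12.5) is present, so the union is just that shape — boundary = 49.00 mm. So its perimeter = 49.00 mm. Layer 35 (z = 8.4): the 5×17.5 cube contributes its full rectangle (perimeter 45.00 mm); the cube at (4, 12.5) (footprint 16×8.5) is included at this height (perimeter 49.00 mm); Taking the union: the regions partially overlap (shared area 5.00 mm²), so the edge portions inside another operand are dropped and the merged outline is re-measured after clipping — boundary = 82.00 mm. So its perimeter = 82.00 mm. Layer 35 is larger (82.00 vs 49.00 mm).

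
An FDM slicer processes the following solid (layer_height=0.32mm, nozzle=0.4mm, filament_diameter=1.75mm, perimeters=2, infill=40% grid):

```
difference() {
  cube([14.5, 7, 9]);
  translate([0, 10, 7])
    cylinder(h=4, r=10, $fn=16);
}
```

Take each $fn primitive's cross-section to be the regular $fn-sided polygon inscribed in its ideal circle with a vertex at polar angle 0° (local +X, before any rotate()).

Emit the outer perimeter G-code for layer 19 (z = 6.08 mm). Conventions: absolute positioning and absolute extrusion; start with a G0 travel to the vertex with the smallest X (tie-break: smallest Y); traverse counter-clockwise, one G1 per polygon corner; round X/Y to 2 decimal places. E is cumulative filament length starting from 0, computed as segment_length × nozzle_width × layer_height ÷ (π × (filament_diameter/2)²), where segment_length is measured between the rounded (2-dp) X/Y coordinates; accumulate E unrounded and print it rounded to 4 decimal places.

G0 X0.00 Y0.00 Z6.08
G1 X14.50 Y0.00 E0.7716
G1 X14.50 Y7.00 E1.1441
G1 X0.00 Y7.00 E1.9158
G1 X0.00 Y0.00 E2.2883

At z = 6.08 mm: the cube is present — its section is the full 14.5×7 rectangle; the cylinder at (0, 10) is not intersected at this z (z outside [7, 11]); Taking the first minus the rest: none of the subtracted shapes is present at this height, so the 14.5×7 cube is unchanged — 1 connected region. The outline is a single polygon with 4 vertices. Extrusion per mm of travel: 0.4 × 0.32 / (π × 0.875²) = 0.053216. Accumulating E over each segment gives final E = 2.2883.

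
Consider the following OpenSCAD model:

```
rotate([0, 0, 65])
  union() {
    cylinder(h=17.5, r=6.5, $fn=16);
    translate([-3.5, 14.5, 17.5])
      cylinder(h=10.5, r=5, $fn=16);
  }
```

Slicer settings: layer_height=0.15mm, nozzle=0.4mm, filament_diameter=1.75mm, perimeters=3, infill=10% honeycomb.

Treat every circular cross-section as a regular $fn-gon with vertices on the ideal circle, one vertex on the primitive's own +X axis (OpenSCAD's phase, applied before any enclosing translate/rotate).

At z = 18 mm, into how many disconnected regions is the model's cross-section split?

At z = 18 mm: the cylinder does not reach this height (z outside [0, 17.5]); the r=5 cylinder at (-3.5, 14.5) contributes a regular 16-gon of circumradius 5; Combining (union): only the r=5 cylinder at (-3.5, 14.5) is present, so the union is just that shape — 1 connected region; (whole slice rotated 65° about Z — lengths, areas and connectivity unchanged). The result has 1 disconnected region.

1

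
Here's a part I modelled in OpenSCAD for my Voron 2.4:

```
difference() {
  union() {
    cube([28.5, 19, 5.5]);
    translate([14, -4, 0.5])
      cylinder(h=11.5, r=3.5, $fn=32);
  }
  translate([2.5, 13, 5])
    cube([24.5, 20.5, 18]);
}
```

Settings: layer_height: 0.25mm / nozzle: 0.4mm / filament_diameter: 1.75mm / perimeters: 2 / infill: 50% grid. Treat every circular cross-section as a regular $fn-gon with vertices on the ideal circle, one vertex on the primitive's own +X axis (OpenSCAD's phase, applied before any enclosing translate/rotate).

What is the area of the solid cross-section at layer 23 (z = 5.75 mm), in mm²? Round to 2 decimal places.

38.24 mm²

At z = 5.75 mm: the cube is absent (z outside [0, 5.5]); the r=3.5 cylinder at (14, -4) contributes a regular 32-gon of circumradius 3.5 (area = (32/2)·3.500²·sin(360°/32) = 38.24 mm²); Merging all regions: only the r=3.5 cylinder at (14, -4) is present, so the union is just that shape — area = 38.24 mm²; the 24.5×20.5 cube at (2.5, 13) contributes its full rectangle (area 502.25 mm²); After the difference (first − rest): starting from that combined region (38.24 mm²), the 24.5×20.5 cube at (2.5, 13) misses the remaining region (no effect) — area = 38.24 mm². Overall, the cross-section is a single solid region. Net area = 38.24 mm².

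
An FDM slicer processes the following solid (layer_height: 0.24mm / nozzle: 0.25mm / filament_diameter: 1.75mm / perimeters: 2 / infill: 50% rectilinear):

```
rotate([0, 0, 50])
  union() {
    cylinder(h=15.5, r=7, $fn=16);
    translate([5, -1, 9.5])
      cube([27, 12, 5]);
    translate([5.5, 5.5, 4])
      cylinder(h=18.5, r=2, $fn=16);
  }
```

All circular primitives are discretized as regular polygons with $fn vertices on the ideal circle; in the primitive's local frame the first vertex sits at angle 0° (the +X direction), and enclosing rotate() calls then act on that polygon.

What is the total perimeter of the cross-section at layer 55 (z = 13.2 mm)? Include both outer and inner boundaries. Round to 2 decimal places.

At z = 13.2 mm: the r=7 cylinder contributes a regular 16-gon of circumradius 7 (perimeter = 2·16·7.000·sin(180°/16) = 43.70 mm); the cube at (5, -1) is present — its section is the full 27×12 rectangle (perimeter 78.00 mm); the r=2 cylinder at (5.5, 5.5) gives a regular 16-gon of circumradius 2 (constant along its height) (perimeter = 2·16·2.000·sin(180°/16) = 12.49 mm); Taking the union: the regions partially overlap (shared area 18.17 mm²), so the edge portions inside another operand are dropped and the merged outline is re-measured after clipping — boundary = 105.60 mm; (whole slice rotated 50° about Z — lengths, areas and connectivity unchanged). Overall, the cross-section is a single solid region. Total boundary length (outer) = 105.60 mm.

105.60 mm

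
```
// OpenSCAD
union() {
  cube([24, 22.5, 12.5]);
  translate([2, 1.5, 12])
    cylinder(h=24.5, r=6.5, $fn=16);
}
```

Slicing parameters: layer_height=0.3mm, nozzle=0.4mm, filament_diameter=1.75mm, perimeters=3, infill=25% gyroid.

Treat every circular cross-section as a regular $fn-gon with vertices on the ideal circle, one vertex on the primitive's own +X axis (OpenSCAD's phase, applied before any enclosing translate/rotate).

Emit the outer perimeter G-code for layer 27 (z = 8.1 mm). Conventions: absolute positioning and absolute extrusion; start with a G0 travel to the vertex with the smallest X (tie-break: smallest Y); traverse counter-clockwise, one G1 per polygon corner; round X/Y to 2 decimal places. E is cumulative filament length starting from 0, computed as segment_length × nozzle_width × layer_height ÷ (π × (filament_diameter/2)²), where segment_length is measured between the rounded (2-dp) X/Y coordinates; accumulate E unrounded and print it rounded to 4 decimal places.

G0 X0.00 Y0.00 Z8.10
G1 X24.00 Y0.00 E1.1974
G1 X24.00 Y22.50 E2.3199
G1 X0.00 Y22.50 E3.5173
G1 X0.00 Y0.00 E4.6398

At z = 8.1 mm: the cube (footprint 24×22.5) is included at this height; the cylinder at (2, 1.5) does not reach this height (z outside [12, 36.5]); Merging all regions: only the 24×22.5 cube is present, so the union is just that shape — 1 connected region. The outline is a single polygon with 4 vertices. Extrusion per mm of travel: 0.4 × 0.3 / (π × 0.875²) = 0.049890. Accumulating E over each segment gives final E = 4.6398.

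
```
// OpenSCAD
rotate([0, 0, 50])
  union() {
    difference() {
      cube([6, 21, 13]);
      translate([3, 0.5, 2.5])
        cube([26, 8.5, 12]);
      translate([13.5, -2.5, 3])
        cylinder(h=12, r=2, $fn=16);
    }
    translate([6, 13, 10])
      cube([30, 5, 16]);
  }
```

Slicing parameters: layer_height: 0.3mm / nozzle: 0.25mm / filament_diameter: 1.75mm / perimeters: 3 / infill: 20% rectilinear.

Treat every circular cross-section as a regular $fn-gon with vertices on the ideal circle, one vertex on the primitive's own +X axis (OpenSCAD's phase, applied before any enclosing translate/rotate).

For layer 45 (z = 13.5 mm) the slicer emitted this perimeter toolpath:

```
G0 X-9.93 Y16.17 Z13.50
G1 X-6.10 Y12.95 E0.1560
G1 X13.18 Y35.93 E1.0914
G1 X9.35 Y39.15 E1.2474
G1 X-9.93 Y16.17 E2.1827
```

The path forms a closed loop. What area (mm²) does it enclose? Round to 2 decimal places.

150.10 mm²

Apply the shoelace formula to the sequence of (X, Y) vertices; enclosed area = 150.10 mm².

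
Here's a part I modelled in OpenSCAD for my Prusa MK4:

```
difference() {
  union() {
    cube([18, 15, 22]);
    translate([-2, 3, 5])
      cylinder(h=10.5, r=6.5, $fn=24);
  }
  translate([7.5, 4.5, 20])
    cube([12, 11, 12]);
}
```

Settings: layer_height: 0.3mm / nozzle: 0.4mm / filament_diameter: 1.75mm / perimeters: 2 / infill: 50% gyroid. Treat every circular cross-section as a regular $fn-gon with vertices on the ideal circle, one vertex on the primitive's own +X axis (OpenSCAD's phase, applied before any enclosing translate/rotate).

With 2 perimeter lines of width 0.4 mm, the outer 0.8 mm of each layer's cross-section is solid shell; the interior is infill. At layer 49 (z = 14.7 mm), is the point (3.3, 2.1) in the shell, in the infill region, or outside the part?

At z = 14.7 mm: the cube is present — its section is the full 18×15 rectangle; the cylinder at (-2, 3): section is a regular 24-gon, circumradius r=6.5; Taking the union: the regions partially overlap (shared area 32.75 mm²), so overlapping operands fuse into one piece — 1 connected region; the cube at (7.5, 4.5) does not reach this height (z outside [20, 32]); Taking the first minus the rest: none of the subtracted shapes is present at this height, so that combined region is unchanged — 1 connected region. Overall, the cross-section is a single solid region. The nearest boundary edge runs (18.00, 0.00)→(3.73, 0.00); distance from the point to it = 2.14 mm. The point is inside the cross-section and 2.14 mm from the nearest boundary — more than the 0.8 mm shell width (2 × 0.4), so it's in the infill interior.

infill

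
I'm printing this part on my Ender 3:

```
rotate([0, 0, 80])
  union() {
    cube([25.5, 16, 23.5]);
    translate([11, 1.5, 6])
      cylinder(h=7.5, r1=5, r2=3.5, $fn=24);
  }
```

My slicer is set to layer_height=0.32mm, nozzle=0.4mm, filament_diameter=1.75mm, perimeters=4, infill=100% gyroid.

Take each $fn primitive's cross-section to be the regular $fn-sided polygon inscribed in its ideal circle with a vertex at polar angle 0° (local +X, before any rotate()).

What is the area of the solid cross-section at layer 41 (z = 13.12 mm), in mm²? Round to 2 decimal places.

At z = 13.12 mm: the cube (footprint 25.5×16) is included at this height (area 408.00 mm²); the cone at (11, 1.5) contributes a regular 24-gon of circumradius 3.576 (interpolated between r1=5 and r2=3.5 at t=0.949) (area = (24/2)·3.576²·sin(360°/24) = 39.72 mm²); Taking the union: the regions partially overlap — summed areas 447.72 mm² minus the doubly-counted overlap 30.20 mm² gives 417.52 mm² — area = 417.52 mm²; (rotated 80° about Z; rotation is an isometry so areas/perimeters/island counts are preserved). Overall, the cross-section is a single solid region. Net area = 417.52 mm².

417.52 mm²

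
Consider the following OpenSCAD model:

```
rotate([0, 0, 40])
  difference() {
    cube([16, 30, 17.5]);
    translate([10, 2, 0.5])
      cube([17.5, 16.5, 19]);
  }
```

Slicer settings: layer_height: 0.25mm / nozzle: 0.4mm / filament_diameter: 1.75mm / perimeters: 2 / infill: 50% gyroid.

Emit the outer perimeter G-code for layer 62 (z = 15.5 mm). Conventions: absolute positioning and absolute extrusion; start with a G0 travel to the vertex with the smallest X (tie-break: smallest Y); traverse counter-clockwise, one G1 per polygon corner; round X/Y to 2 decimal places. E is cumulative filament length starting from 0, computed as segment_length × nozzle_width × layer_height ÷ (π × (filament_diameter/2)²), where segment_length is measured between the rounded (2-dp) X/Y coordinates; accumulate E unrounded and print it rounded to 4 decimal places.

At z = 15.5 mm: the 16×30 cube contributes its full rectangle; the cube at (10, 2) (footprint 17.5×16.5) is included at this height; After the difference (first − rest): starting from the 16×30 cube, the 17.5×16.5 cube at (10, 2) partially overlaps it — only the 99.00 mm² overlap (of its 288.75 mm²) is removed, clipping the outline — 1 connected region; (rotated 40° about Z; rotation is an isometry so areas/perimeters/island counts are preserved). The outline is a single polygon with 8 vertices. Extrusion per mm of travel: 0.4 × 0.25 / (π × 0.875²) = 0.041575. Accumulating E over each segment gives final E = 4.3244.

G0 X-19.28 Y22.98 Z15.50
G1 X0.00 Y0.00 E1.2471
G1 X12.26 Y10.28 E1.9123
G1 X10.97 Y11.82 E1.9958
G1 X6.37 Y7.96 E2.2455
G1 X-4.23 Y20.60 E2.9313
G1 X0.37 Y24.46 E3.1810
G1 X-7.03 Y33.27 E3.6593
G1 X-19.28 Y22.98 E4.3244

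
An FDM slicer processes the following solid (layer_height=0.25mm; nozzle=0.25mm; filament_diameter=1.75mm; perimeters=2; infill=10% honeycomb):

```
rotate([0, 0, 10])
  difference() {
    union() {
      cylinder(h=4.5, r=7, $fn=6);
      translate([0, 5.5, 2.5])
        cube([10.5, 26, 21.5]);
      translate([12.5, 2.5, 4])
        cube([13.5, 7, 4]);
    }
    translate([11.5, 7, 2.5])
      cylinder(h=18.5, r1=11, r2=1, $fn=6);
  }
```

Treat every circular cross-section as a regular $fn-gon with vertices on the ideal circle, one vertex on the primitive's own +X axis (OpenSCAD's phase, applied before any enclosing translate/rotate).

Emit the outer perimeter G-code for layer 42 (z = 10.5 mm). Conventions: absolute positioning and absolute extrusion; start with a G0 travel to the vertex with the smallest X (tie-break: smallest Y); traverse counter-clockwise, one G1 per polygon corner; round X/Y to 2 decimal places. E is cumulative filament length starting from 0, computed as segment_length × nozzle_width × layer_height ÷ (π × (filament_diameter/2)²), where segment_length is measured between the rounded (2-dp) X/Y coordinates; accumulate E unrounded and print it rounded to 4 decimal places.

G0 X-5.47 Y31.02 Z10.50
G1 X-0.96 Y5.42 E0.6754
G1 X4.65 Y6.40 E0.8234
G1 X3.54 Y7.73 E0.8684
G1 X5.82 Y14.00 E1.0418
G1 X8.12 Y14.41 E1.1025
G1 X4.87 Y32.84 E1.5888
G1 X-5.47 Y31.02 E1.8616

At z = 10.5 mm: the cylinder is not intersected at this z (z outside [0, 4.5]); the cube at (0, 5.5) is present — its section is the full 10.5×26 rectangle; the cube at (12.5, 2.5) is not intersected at this z (z outside [4, 8]); Taking the union: only the 10.5×26 cube at (0, 5.5) is present, so the union is just that shape — 1 connected region; the cone at (11.5, 7) (r1=11→r2=1) has section circumradius 6.676 here — a regular 6-gon; Taking the first minus the rest: starting from the result so far, the cone at (11.5, 7) partially overlaps it — only the 31.03 mm² overlap (of its 115.78 mm²) is removed, clipping the outline — 1 connected region; (rotated 10° about Z; rotation is an isometry so areas/perimeters/island counts are preserved). The outline is a single polygon with 7 vertices. Extrusion per mm of travel: 0.25 × 0.25 / (π × 0.875²) = 0.025984. Accumulating E over each segment gives final E = 1.8616.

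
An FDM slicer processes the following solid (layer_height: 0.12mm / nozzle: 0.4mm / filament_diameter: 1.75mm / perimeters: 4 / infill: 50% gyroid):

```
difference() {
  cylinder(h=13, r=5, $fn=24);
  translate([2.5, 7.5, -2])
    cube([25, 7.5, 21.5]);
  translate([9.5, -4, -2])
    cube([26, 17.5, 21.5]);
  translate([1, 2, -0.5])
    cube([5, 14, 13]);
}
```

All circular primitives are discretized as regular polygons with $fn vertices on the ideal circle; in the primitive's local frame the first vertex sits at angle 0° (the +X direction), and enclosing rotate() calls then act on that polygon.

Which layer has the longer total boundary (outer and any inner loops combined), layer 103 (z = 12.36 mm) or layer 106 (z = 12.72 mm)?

Layer 103 (z = 12.36): the r=5 cylinder gives a regular 24-gon of circumradius 5 (constant along its height) (perimeter = 2·24·5.000·sin(180°/24) = 31.33 mm); the cube at (2.5, 7.5) is present — its section is the full 25×7.5 rectangle (perimeter 65.00 mm); the cube at (9.5, -4) is present — its section is the full 26×17.5 rectangle (perimeter 87.00 mm); the cube at (1, 2) (footprint 5×14) is included at this height (perimeter 38.00 mm); Subtracting the remaining from the first: starting from the r=5 cylinder, the 25×7.5 cube at (2.5, 7.5) misses the remaining region (no effect); the 26×17.5 cube at (9.5, -4) misses the remaining region (no effect); the 5×14 cube at (1, 2) partially overlaps it — only the 6.81 mm² overlap (of its 70.00 mm²) is removed, clipping the outline — boundary = 32.98 mm. So its perimeter = 32.98 mm. Layer 106 (z = 12.72): the r=5 cylinder contributes a regular 24-gon of circumradius 5 (perimeter = 2·24·5.000·sin(180°/24) = 31.33 mm); the 25×7.5 cube at (2.5, 7.5) contributes its full rectangle (perimeter 65.00 mm); the 26×17.5 cube at (9.5, -4) contributes its full rectangle (perimeter 87.00 mm); the cube at (1, 2) is not intersected at this z (z outside [-0.5, 12.5]); Subtracting the remaining from the first: starting from the r=5 cylinder, the 25×7.5 cube at (2.5, 7.5) misses the remaining region (no effect); the 26×17.5 cube at (9.5, -4) misses the remaining region (no effect) — boundary = 31.33 mm. So its perimeter = 31.33 mm. Layer 103 is larger (32.98 vs 31.33 mm).

layer 103 (z = 12.36 mm)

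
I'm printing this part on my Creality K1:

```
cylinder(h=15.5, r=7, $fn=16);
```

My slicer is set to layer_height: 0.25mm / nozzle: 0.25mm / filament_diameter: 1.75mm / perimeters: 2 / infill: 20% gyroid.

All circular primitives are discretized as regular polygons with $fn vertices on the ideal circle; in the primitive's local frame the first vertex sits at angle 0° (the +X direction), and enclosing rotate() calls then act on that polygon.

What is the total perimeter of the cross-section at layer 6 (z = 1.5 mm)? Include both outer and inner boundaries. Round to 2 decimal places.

43.70 mm

At z = 1.5 mm: the r=7 cylinder gives a regular 16-gon of circumradius 7 (constant along its height) (perimeter = 2·16·7.000·sin(180°/16) = 43.70 mm). Overall, the cross-section is a single solid region. Total boundary length (outer) = 43.70 mm.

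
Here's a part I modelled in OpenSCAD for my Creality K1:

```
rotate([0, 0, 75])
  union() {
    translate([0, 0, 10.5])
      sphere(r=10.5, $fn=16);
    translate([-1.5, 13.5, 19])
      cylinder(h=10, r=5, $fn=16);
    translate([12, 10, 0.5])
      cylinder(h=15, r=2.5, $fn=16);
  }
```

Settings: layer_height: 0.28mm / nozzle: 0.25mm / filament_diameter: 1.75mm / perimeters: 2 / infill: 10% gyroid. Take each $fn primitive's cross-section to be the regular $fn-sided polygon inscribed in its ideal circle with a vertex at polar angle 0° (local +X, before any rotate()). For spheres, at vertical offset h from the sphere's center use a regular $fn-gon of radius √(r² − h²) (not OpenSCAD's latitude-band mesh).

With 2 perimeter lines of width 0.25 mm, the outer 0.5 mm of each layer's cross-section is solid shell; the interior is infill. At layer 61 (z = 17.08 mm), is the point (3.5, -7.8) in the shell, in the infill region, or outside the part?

outside

At z = 17.08 mm: the r=10.5 sphere contributes a regular 16-gon of circumradius √(10.5²−6.58²) = 8.183; the cylinder at (-1.5, 13.5) is not intersected at this z (z outside [19, 29]); the cylinder at (12, 10) is not intersected at this z (z outside [0.5, 15.5]); Taking the union: only the r=10.5 sphere is present, so the union is just that shape — 1 connected region; (whole slice rotated 75° about Z — lengths, areas and connectivity unchanged). Overall, the cross-section is a single solid region. Undo the 75° rotation: the query point maps to (-6.628, -5.400) in the un-rotated model frame. The nearest boundary edge runs (-7.56, -3.13)→(-5.79, -5.79); distance from the point to it = 0.49 mm. The point is not inside any of the regions above, so it lies outside the cross-section (0.49 mm from the nearest boundary).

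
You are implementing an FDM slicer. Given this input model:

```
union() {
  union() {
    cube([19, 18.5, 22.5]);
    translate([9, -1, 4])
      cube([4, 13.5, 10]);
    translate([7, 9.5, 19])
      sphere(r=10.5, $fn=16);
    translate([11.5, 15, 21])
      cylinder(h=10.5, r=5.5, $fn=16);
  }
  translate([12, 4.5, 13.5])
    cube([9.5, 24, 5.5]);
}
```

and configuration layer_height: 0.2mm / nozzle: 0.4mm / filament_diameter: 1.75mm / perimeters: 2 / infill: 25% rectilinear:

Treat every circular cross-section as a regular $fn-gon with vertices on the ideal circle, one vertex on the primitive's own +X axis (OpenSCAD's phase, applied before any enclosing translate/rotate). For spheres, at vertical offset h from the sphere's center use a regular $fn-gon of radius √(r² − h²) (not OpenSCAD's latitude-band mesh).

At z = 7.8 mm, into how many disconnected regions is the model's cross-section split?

At z = 7.8 mm: the 19×18.5 cube contributes its full rectangle; the cube at (9, -1) (footprint 4×13.5) is included at this height; the sphere at (7, 9.5) is absent (|z−center|=11.200 > r=10.5); the cylinder at (11.5, 15) is not intersected at this z (z outside [21, 31.5]); Combining (union): the regions partially overlap (shared area 50.00 mm²), so overlapping operands fuse into one piece — 1 connected region; the cube at (12, 4.5) is not intersected at this z (z outside [13.5, 19]); Taking the union: only that combined region is present, so the union is just that shape — 1 connected region. The result has 1 disconnected region.

1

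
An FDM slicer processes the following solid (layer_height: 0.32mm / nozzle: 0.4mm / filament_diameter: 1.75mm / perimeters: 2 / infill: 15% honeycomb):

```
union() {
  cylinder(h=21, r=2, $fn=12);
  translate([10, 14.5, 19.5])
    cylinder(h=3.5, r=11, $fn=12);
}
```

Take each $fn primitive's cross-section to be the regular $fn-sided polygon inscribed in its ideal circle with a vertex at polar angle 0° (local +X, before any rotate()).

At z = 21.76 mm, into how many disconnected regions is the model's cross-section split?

At z = 21.76 mm: the cylinder is absent (z outside [0, 21]); the r=11 cylinder at (10, 14.5) contributes a regular 12-gon of circumradius 11; Merging all regions: only the r=11 cylinder at (10, 14.5) is present, so the union is just that shape — 1 connected region. The result has 1 disconnected region.

1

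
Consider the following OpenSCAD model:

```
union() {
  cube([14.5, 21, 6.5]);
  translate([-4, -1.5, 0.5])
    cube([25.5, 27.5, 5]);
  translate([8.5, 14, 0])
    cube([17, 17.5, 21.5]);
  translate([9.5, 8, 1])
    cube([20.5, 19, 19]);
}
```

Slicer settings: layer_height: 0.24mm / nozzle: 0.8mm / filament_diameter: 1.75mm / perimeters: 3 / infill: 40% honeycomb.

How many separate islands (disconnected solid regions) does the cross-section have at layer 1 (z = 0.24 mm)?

1

At z = 0.24 mm: the cube is present — its section is the full 14.5×21 rectangle; the cube at (-4, -1.5) is absent (z outside [0.5, 5.5]); the 17×17.5 cube at (8.5, 14) contributes its full rectangle; the cube at (9.5, 8) is absent (z outside [1, 20]); Taking the union: the regions partially overlap (shared area 42.00 mm²), so overlapping operands fuse into one piece — 1 connected region. Overall, the cross-section is a single solid region. Island count = 1.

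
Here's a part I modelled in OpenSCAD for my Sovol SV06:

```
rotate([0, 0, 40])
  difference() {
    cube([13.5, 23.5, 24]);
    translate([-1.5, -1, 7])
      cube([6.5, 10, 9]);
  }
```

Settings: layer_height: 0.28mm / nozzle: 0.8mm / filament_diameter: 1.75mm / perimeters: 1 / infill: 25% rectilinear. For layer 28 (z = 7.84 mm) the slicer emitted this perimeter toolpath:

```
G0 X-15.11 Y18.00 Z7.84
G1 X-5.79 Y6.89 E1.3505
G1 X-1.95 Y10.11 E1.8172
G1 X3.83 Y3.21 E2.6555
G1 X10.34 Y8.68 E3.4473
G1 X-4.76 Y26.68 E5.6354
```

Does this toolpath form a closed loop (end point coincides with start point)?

Start point (G0): (-15.11, 18.00). End point (last G1): the path does not return to the start — open.

no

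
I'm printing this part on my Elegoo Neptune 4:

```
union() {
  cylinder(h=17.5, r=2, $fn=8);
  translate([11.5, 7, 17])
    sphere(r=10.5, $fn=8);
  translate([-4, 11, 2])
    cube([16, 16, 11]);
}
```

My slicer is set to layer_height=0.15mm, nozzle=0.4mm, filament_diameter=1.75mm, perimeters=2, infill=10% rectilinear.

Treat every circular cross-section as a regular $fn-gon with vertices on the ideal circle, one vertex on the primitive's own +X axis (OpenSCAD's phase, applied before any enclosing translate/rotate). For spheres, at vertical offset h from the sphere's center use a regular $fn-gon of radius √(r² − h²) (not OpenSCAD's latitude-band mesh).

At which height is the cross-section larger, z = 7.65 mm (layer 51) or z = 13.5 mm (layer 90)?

Layer 51 (z = 7.65): the r=2 cylinder contributes a regular 8-gon of circumradius 2 (area = (8/2)·2.000²·sin(360°/8) = 11.31 mm²); the r=10.5 sphere at (11.5, 7) contributes a regular 8-gon of circumradius √(10.5²−9.35²) = 4.778 (area = (8/2)·4.778²·sin(360°/8) = 64.57 mm²); the cube at (-4, 11) (footprint 16×16) is included at this height (area 256.00 mm²); Combining (union): the regions partially overlap — summed areas 331.88 mm² minus the doubly-counted overlap 1.07 mm² gives 330.81 mm² — area = 330.81 mm². So its area = 330.81 mm². Layer 90 (z = 13.5): the r=2 cylinder gives a regular 8-gon of circumradius 2 (constant along its height) (area = (8/2)·2.000²·sin(360°/8) = 11.31 mm²); the r=10.5 sphere at (11.5, 7) slices to a regular 8-gon of circumradius 9.899 (√(r²−h²) with h=3.5 from center) (area = (8/2)·9.899²·sin(360°/8) = 277.19 mm²); the cube at (-4, 11) is absent (z outside [2, 13]); Taking the union: the 2 present regions are separate (no shared area or edge), so areas and boundary lengths simply add and each stays a separate island — area = 288.50 mm². So its area = 288.50 mm². Layer 51 is larger (330.81 vs 288.50 mm²).

layer 51 (z = 7.65 mm)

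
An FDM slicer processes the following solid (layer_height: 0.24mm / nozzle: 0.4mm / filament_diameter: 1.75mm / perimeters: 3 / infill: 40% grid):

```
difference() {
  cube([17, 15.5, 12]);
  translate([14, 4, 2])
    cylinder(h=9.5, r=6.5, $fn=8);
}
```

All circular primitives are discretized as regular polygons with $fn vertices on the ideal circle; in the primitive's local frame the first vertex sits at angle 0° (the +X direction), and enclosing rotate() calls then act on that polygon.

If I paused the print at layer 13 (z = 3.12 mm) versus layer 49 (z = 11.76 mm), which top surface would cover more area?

layer 49 (z = 11.76 mm)

Layer 13 (z = 3.12): the cube is present — its section is the full 17×15.5 rectangle (area 263.50 mm²); the cylinder at (14, 4): section is a regular 8-gon, circumradius r=6.5 (area = (8/2)·6.500²·sin(360°/8) = 119.50 mm²); After the difference (first − rest): starting from the 17×15.5 cube (263.50 mm²), the r=6.5 cylinder at (14, 4) partially overlaps it — only the 82.20 mm² overlap (of its 119.50 mm²) is removed, clipping the outline — area = 181.30 mm². So its area = 181.30 mm². Layer 49 (z = 11.76): the cube (footprint 17×15.5) is included at this height (area 263.50 mm²); the cylinder at (14, 4) does not reach this height (z outside [2, 11.5]); Taking the first minus the rest: none of the subtracted shapes is present at this height, so the 17×15.5 cube is unchanged — area = 263.50 mm². So its area = 263.50 mm². Layer 49 is larger (263.50 vs 181.30 mm²).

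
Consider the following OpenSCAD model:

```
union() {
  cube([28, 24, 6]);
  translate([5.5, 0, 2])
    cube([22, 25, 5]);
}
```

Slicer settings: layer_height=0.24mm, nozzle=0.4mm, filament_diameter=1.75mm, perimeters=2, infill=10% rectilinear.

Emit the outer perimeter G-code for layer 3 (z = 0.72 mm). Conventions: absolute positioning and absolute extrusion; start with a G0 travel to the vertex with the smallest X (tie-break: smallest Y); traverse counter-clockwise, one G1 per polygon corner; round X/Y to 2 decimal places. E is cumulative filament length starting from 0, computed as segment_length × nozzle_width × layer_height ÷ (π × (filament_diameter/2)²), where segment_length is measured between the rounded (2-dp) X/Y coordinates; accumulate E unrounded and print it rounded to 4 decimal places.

At z = 0.72 mm: the cube is present — its section is the full 28×24 rectangle; the cube at (5.5, 0) is not intersected at this z (z outside [2, 7]); Combining (union): only the 28×24 cube is present, so the union is just that shape — 1 connected region. The outline is a single polygon with 4 vertices. Extrusion per mm of travel: 0.4 × 0.24 / (π × 0.875²) = 0.039912. Accumulating E over each segment gives final E = 4.1509.

G0 X0.00 Y0.00 Z0.72
G1 X28.00 Y0.00 E1.1175
G1 X28.00 Y24.00 E2.0754
G1 X0.00 Y24.00 E3.1930
G1 X0.00 Y0.00 E4.1509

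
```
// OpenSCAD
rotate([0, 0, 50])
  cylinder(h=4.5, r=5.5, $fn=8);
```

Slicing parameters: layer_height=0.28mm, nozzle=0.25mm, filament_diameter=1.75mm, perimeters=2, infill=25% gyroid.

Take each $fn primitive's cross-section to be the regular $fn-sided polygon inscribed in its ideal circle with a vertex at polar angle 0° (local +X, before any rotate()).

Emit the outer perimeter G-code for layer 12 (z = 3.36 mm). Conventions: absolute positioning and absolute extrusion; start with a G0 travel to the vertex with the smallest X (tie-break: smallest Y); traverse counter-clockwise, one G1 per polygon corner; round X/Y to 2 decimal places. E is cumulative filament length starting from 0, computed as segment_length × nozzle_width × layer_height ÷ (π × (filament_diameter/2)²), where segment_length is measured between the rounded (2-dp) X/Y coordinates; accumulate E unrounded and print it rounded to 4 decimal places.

At z = 3.36 mm: the cylinder: section is a regular 8-gon, circumradius r=5.5; (rotated 50° about Z; rotation is an isometry so areas/perimeters/island counts are preserved). The outline is a single polygon with 8 vertices. Extrusion per mm of travel: 0.25 × 0.28 / (π × 0.875²) = 0.029103. Accumulating E over each segment gives final E = 0.9802.

G0 X-5.48 Y-0.48 Z3.36
G1 X-3.54 Y-4.21 E0.1224
G1 X0.48 Y-5.48 E0.2450
G1 X4.21 Y-3.54 E0.3674
G1 X5.48 Y0.48 E0.4901
G1 X3.54 Y4.21 E0.6125
G1 X-0.48 Y5.48 E0.7351
G1 X-4.21 Y3.54 E0.8575
G1 X-5.48 Y-0.48 E0.9802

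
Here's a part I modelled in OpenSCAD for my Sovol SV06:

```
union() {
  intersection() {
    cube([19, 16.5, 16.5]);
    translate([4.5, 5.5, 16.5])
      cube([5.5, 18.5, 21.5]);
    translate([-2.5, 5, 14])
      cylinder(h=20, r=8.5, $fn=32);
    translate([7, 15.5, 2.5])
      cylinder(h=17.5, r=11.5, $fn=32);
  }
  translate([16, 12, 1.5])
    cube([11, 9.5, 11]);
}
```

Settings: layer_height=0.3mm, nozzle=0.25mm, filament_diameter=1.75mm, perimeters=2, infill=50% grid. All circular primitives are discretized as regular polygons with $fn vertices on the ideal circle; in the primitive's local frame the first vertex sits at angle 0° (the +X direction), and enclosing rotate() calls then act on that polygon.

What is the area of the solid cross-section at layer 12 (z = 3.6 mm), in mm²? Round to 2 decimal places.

At z = 3.6 mm: the 19×16.5 cube contributes its full rectangle (area 313.50 mm²); the cube at (4.5, 5.5) is absent (z outside [16.5, 38]); the cylinder at (-2.5, 5) is not intersected at this z (z outside [14, 34]); the r=11.5 cylinder at (7, 15.5) contributes a regular 32-gon of circumradius 11.5 (area = (32/2)·11.500²·sin(360°/32) = 412.81 mm²); Taking the intersection: at least one operand is absent at this height, so nothing remains; the cube at (16, 12) is present — its section is the full 11×9.5 rectangle (area 104.50 mm²); Taking the union: only the 11×9.5 cube at (16, 12) is present, so the union is just that shape — area = 104.50 mm². Overall, the cross-section is a single solid region. Net area = 104.50 mm².

104.50 mm²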